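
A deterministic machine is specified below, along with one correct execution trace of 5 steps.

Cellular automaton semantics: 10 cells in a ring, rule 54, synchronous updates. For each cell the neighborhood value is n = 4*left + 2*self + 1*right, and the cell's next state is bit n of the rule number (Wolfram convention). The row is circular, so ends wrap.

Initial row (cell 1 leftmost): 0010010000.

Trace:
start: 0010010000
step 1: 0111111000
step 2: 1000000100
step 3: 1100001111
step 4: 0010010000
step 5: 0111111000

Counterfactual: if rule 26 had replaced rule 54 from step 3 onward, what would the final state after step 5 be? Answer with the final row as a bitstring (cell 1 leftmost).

0101101101

(re-executing steps 3..5 under rule 26; state before step 3: 1000000100)
step 3: 0100001011
step 4: 0010010010
step 5: 0101101101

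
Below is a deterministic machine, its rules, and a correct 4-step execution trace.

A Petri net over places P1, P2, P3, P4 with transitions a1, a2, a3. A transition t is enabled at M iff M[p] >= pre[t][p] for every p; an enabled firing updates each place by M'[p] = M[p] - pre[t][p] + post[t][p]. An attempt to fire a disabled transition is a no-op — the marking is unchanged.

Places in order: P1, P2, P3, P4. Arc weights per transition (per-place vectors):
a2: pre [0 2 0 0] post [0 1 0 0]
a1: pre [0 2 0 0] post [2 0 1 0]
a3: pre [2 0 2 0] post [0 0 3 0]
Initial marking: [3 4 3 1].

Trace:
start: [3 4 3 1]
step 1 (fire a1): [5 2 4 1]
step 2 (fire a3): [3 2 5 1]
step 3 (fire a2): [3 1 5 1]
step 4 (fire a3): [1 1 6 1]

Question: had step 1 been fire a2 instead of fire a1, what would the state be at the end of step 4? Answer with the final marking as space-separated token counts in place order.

(re-executing from step 1 with the substitution; state before step 1: [3 4 3 1])
step 1 (fire a2): [3 3 3 1]
step 2 (fire a3): [1 3 4 1]
step 3 (fire a2): [1 2 4 1]
step 4 (fire a3): [1 2 4 1]

1 2 4 1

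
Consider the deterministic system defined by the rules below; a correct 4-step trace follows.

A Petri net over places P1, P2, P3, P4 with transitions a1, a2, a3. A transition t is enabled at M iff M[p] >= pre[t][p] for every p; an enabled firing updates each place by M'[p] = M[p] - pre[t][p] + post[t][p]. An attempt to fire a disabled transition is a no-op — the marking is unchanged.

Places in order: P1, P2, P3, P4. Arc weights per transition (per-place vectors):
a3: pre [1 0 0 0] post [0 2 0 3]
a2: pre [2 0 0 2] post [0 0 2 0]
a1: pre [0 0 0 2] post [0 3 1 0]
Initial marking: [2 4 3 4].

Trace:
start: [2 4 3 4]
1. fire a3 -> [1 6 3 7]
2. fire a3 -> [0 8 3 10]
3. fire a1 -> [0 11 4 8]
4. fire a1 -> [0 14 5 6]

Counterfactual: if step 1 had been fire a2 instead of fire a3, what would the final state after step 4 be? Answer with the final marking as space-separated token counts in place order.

0 7 6 0

(re-executing from step 1 with the substitution; state before step 1: [2 4 3 4])
1. fire a2 -> [0 4 5 2]
2. fire a3 -> [0 4 5 2]
3. fire a1 -> [0 7 6 0]
4. fire a1 -> [0 7 6 0]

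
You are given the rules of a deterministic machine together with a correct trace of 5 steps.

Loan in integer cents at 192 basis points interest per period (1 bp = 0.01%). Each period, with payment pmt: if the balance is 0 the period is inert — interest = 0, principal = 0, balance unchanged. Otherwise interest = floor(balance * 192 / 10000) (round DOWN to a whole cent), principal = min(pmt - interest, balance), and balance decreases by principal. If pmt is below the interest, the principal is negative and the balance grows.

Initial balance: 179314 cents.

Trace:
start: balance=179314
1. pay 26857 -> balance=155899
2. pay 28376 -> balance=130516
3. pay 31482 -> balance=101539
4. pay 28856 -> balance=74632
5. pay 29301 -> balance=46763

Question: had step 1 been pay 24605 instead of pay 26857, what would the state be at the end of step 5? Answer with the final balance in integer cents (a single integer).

(re-executing from step 1 with the substitution; state before step 1: balance=179314)
1. pay 24605 -> balance=158151
2. pay 28376 -> balance=132811
3. pay 31482 -> balance=103878
4. pay 28856 -> balance=77016
5. pay 29301 -> balance=49193

49193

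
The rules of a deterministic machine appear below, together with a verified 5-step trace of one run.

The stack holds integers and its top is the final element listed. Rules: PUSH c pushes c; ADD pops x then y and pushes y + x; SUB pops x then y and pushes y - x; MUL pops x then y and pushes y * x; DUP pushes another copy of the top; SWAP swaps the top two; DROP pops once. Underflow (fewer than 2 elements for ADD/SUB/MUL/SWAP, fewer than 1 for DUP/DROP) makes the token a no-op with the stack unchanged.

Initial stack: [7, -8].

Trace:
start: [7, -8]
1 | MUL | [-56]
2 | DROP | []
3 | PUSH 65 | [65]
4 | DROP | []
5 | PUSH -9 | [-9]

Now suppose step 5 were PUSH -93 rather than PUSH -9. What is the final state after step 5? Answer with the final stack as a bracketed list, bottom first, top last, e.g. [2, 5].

(re-executing from step 5 with the substitution; state before step 5: [])
5 | PUSH -93 | [-93]

[-93]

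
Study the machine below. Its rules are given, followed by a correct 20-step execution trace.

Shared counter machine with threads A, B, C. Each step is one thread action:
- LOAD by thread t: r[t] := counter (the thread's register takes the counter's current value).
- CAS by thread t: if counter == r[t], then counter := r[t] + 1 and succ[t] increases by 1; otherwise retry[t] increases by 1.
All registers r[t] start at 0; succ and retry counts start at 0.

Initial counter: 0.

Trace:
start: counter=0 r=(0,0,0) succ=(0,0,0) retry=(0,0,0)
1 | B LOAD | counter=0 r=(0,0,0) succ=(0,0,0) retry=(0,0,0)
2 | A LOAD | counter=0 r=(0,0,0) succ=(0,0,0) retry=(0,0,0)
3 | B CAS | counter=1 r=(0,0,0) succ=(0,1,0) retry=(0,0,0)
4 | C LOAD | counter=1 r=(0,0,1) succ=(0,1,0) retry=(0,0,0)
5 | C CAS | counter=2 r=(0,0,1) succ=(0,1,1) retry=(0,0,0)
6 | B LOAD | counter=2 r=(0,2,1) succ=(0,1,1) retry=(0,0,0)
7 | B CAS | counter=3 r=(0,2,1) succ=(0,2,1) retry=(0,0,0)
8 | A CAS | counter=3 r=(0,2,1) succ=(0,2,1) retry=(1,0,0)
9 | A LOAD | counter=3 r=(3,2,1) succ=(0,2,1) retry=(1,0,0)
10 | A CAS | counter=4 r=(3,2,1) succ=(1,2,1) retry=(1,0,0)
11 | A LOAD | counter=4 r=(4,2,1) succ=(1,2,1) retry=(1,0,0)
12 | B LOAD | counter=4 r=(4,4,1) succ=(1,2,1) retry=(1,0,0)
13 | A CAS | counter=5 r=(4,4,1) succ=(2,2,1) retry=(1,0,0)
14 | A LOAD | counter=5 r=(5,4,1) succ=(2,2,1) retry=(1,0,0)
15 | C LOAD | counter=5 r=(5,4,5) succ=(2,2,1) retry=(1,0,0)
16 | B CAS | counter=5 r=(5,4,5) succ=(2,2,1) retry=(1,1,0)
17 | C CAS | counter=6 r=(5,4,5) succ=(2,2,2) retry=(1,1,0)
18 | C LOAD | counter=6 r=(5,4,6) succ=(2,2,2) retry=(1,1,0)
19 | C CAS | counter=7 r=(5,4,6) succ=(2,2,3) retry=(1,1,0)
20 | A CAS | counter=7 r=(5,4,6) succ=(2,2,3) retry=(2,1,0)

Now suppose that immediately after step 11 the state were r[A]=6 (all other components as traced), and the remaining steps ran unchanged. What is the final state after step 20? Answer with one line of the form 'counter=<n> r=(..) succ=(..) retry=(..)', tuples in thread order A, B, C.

counter=6 r=(4,4,5) succ=(1,3,2) retry=(3,0,1)

state after step 11 := counter=4 r=(6,2,1) succ=(1,2,1) retry=(1,0,0)
12 | B LOAD | counter=4 r=(6,4,1) succ=(1,2,1) retry=(1,0,0)
13 | A CAS | counter=4 r=(6,4,1) succ=(1,2,1) retry=(2,0,0)
14 | A LOAD | counter=4 r=(4,4,1) succ=(1,2,1) retry=(2,0,0)
15 | C LOAD | counter=4 r=(4,4,4) succ=(1,2,1) retry=(2,0,0)
16 | B CAS | counter=5 r=(4,4,4) succ=(1,3,1) retry=(2,0,0)
17 | C CAS | counter=5 r=(4,4,4) succ=(1,3,1) retry=(2,0,1)
18 | C LOAD | counter=5 r=(4,4,5) succ=(1,3,1) retry=(2,0,1)
19 | C CAS | counter=6 r=(4,4,5) succ=(1,3,2) retry=(2,0,1)
20 | A CAS | counter=6 r=(4,4,5) succ=(1,3,2) retry=(3,0,1)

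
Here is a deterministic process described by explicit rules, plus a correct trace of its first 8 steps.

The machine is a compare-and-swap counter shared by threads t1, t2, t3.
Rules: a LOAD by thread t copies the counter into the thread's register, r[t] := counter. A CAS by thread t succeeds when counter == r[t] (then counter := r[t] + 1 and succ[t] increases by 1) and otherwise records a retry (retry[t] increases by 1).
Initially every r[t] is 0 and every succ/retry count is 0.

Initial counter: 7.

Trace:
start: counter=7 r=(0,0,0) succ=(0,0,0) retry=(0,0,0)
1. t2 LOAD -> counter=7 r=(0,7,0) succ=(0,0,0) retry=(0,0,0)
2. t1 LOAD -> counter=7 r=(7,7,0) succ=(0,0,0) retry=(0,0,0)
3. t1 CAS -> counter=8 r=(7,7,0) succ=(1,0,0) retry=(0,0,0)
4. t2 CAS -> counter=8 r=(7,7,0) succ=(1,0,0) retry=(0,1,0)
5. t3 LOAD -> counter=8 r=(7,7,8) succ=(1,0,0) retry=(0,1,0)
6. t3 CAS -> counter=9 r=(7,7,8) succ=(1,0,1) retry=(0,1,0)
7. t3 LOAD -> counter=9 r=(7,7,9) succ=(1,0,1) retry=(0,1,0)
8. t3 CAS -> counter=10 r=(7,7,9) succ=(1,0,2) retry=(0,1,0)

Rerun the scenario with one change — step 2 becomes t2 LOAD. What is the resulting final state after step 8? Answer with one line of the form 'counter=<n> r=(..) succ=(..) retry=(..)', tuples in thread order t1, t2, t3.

counter=10 r=(0,7,9) succ=(0,1,2) retry=(1,0,0)

(re-executing from step 2 with the substitution; state before step 2: counter=7 r=(0,7,0) succ=(0,0,0) retry=(0,0,0))
2. t2 LOAD -> counter=7 r=(0,7,0) succ=(0,0,0) retry=(0,0,0)
3. t1 CAS -> counter=7 r=(0,7,0) succ=(0,0,0) retry=(1,0,0)
4. t2 CAS -> counter=8 r=(0,7,0) succ=(0,1,0) retry=(1,0,0)
5. t3 LOAD -> counter=8 r=(0,7,8) succ=(0,1,0) retry=(1,0,0)
6. t3 CAS -> counter=9 r=(0,7,8) succ=(0,1,1) retry=(1,0,0)
7. t3 LOAD -> counter=9 r=(0,7,9) succ=(0,1,1) retry=(1,0,0)
8. t3 CAS -> counter=10 r=(0,7,9) succ=(0,1,2) retry=(1,0,0)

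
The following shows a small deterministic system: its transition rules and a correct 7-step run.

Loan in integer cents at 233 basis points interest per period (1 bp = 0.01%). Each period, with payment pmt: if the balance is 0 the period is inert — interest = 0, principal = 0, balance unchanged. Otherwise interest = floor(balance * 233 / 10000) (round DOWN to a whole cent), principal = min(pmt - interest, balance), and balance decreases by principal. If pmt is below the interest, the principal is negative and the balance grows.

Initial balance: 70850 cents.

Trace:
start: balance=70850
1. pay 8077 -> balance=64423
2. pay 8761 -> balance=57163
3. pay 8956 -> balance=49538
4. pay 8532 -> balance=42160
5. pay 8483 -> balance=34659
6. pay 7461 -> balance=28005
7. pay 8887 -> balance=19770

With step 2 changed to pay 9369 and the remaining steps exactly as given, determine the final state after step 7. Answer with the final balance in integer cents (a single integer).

19087

(re-executing from step 2 with the substitution; state before step 2: balance=64423)
2. pay 9369 -> balance=56555
3. pay 8956 -> balance=48916
4. pay 8532 -> balance=41523
5. pay 8483 -> balance=34007
6. pay 7461 -> balance=27338
7. pay 8887 -> balance=19087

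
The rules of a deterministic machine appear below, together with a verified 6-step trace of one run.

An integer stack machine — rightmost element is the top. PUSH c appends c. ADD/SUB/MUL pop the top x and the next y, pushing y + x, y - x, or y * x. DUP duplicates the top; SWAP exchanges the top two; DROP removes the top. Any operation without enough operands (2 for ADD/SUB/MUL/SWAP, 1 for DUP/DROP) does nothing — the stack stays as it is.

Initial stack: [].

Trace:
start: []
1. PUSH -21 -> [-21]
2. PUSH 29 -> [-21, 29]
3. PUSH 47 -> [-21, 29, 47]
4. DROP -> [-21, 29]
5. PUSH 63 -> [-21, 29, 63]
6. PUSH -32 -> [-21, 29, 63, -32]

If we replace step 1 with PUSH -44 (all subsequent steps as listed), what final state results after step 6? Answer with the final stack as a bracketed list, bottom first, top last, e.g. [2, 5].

[-44, 29, 63, -32]

(re-executing from step 1 with the substitution; state before step 1: [])
1. PUSH -44 -> [-44]
2. PUSH 29 -> [-44, 29]
3. PUSH 47 -> [-44, 29, 47]
4. DROP -> [-44, 29]
5. PUSH 63 -> [-44, 29, 63]
6. PUSH -32 -> [-44, 29, 63, -32]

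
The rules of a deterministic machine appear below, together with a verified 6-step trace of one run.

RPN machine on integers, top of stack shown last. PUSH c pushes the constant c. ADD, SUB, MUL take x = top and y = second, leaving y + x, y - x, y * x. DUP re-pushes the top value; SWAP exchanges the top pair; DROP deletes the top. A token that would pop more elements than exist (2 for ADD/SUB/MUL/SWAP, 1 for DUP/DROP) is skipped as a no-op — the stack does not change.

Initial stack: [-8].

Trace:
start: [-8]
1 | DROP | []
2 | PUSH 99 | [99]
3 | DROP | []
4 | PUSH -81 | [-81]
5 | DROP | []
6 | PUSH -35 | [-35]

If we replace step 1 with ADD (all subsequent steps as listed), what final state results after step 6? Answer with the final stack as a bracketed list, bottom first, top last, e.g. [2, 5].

[-8, -35]

(re-executing from step 1 with the substitution; state before step 1: [-8])
1 | ADD | [-8]
2 | PUSH 99 | [-8, 99]
3 | DROP | [-8]
4 | PUSH -81 | [-8, -81]
5 | DROP | [-8]
6 | PUSH -35 | [-8, -35]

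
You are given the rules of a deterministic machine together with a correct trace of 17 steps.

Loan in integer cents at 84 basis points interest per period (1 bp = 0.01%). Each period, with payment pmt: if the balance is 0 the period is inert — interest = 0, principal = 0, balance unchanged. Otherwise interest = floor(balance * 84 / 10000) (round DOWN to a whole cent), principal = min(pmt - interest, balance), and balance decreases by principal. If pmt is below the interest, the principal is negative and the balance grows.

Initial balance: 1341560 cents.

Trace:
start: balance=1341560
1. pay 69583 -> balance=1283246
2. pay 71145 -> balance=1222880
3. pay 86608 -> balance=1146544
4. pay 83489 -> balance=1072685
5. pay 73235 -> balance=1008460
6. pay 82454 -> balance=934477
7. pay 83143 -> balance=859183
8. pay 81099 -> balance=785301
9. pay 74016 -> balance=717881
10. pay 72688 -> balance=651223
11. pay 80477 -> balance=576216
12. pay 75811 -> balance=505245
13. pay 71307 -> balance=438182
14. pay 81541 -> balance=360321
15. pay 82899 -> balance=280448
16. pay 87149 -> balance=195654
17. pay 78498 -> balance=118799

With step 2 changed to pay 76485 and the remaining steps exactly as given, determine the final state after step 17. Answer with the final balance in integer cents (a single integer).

(re-executing from step 2 with the substitution; state before step 2: balance=1283246)
2. pay 76485 -> balance=1217540
3. pay 86608 -> balance=1141159
4. pay 83489 -> balance=1067255
5. pay 73235 -> balance=1002984
6. pay 82454 -> balance=928955
7. pay 83143 -> balance=853615
8. pay 81099 -> balance=779686
9. pay 74016 -> balance=712219
10. pay 72688 -> balance=645513
11. pay 80477 -> balance=570458
12. pay 75811 -> balance=499438
13. pay 71307 -> balance=432326
14. pay 81541 -> balance=354416
15. pay 82899 -> balance=274494
16. pay 87149 -> balance=189650
17. pay 78498 -> balance=112745

112745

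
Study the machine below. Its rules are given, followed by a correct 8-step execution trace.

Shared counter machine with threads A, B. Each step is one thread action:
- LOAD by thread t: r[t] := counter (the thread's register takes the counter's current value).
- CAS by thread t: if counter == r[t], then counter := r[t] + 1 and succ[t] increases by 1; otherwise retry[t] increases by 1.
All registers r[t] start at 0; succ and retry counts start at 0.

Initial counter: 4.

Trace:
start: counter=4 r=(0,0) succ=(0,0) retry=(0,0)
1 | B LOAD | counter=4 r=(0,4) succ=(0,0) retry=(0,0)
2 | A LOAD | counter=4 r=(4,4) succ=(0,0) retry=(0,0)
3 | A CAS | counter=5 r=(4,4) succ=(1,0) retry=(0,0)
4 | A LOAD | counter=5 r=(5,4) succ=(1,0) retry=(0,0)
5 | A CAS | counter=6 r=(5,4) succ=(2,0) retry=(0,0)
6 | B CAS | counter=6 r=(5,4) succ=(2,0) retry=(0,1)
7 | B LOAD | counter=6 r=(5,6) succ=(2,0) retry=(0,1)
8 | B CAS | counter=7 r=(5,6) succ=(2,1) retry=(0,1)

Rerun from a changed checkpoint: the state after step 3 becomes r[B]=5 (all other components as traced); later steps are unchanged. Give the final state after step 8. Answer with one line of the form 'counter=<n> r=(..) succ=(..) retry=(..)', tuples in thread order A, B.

counter=7 r=(5,6) succ=(2,1) retry=(0,1)

state after step 3 := counter=5 r=(4,5) succ=(1,0) retry=(0,0)
4 | A LOAD | counter=5 r=(5,5) succ=(1,0) retry=(0,0)
5 | A CAS | counter=6 r=(5,5) succ=(2,0) retry=(0,0)
6 | B CAS | counter=6 r=(5,5) succ=(2,0) retry=(0,1)
7 | B LOAD | counter=6 r=(5,6) succ=(2,0) retry=(0,1)
8 | B CAS | counter=7 r=(5,6) succ=(2,1) retry=(0,1)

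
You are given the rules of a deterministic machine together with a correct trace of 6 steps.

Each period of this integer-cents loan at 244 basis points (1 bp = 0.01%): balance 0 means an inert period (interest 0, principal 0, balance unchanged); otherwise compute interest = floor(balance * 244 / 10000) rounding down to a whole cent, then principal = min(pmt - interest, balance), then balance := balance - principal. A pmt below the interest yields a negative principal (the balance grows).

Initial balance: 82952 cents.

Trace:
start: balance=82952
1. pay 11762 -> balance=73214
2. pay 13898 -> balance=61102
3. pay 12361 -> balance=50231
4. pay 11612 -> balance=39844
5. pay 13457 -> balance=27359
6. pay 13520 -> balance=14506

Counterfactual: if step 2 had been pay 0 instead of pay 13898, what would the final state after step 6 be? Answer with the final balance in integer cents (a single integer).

29813

(re-executing from step 2 with the substitution; state before step 2: balance=73214)
2. pay 0 -> balance=75000
3. pay 12361 -> balance=64469
4. pay 11612 -> balance=54430
5. pay 13457 -> balance=42301
6. pay 13520 -> balance=29813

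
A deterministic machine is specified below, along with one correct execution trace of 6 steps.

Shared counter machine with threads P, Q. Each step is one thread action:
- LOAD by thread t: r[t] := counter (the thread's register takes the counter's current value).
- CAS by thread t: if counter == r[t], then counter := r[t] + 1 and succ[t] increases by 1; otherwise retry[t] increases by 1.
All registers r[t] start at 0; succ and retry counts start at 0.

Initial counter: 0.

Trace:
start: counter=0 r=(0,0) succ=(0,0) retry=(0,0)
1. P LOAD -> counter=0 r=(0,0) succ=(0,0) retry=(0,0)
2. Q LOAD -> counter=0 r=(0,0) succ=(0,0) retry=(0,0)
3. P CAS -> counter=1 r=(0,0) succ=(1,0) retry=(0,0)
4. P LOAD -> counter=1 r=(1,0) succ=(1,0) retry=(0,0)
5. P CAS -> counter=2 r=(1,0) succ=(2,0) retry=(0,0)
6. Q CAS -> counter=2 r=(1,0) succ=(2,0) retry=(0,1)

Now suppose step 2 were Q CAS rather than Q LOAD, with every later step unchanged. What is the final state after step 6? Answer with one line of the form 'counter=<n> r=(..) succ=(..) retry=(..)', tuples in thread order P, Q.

counter=2 r=(1,0) succ=(1,1) retry=(1,1)

(re-executing from step 2 with the substitution; state before step 2: counter=0 r=(0,0) succ=(0,0) retry=(0,0))
2. Q CAS -> counter=1 r=(0,0) succ=(0,1) retry=(0,0)
3. P CAS -> counter=1 r=(0,0) succ=(0,1) retry=(1,0)
4. P LOAD -> counter=1 r=(1,0) succ=(0,1) retry=(1,0)
5. P CAS -> counter=2 r=(1,0) succ=(1,1) retry=(1,0)
6. Q CAS -> counter=2 r=(1,0) succ=(1,1) retry=(1,1)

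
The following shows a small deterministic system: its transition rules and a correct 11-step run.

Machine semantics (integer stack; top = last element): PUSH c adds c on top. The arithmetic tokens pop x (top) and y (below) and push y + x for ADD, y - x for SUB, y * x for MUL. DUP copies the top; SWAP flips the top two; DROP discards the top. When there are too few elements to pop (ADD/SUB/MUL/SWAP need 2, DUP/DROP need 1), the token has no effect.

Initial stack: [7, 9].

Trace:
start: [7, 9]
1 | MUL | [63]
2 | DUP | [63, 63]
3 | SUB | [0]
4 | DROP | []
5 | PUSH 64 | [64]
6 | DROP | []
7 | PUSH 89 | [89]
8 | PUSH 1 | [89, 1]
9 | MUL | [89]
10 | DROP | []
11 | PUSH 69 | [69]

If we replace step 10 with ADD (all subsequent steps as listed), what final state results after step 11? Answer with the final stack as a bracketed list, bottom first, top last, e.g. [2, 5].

[89, 69]

(re-executing from step 10 with the substitution; state before step 10: [89])
10 | ADD | [89]
11 | PUSH 69 | [89, 69]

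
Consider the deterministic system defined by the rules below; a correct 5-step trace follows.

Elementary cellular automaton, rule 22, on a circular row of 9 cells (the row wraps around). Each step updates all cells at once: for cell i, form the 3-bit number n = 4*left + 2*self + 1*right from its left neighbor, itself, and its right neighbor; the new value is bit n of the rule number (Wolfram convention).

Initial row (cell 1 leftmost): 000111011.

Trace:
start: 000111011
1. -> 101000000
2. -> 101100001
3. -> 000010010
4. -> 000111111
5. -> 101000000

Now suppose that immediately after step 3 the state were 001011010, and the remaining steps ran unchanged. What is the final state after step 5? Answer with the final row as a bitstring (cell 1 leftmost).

000100100

state after step 3 := 001011010
4. -> 011000011
5. -> 000100100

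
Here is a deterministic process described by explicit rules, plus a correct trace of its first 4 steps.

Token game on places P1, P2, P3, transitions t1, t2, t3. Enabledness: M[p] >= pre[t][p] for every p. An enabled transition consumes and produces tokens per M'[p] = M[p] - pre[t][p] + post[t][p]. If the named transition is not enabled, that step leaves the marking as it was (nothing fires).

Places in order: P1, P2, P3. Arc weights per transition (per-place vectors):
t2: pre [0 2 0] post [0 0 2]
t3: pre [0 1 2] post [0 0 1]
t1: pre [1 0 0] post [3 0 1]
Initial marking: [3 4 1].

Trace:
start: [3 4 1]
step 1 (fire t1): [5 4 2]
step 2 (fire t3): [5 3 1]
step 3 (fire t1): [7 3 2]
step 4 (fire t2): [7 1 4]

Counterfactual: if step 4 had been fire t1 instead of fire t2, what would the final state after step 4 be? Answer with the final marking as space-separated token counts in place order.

(re-executing from step 4 with the substitution; state before step 4: [7 3 2])
step 4 (fire t1): [9 3 3]

9 3 3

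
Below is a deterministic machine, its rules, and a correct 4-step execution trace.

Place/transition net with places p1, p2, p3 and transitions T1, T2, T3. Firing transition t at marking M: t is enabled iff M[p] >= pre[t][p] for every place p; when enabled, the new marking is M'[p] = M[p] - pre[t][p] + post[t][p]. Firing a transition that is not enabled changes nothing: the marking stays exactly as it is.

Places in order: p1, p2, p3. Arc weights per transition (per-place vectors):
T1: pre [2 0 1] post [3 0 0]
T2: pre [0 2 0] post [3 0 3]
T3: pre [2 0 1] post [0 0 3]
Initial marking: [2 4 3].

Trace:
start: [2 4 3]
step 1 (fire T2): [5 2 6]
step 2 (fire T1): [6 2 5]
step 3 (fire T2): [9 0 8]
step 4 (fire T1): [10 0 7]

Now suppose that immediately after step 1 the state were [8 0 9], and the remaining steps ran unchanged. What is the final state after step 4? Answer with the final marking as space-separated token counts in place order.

10 0 7

state after step 1 := [8 0 9]
step 2 (fire T1): [9 0 8]
step 3 (fire T2): [9 0 8]
step 4 (fire T1): [10 0 7]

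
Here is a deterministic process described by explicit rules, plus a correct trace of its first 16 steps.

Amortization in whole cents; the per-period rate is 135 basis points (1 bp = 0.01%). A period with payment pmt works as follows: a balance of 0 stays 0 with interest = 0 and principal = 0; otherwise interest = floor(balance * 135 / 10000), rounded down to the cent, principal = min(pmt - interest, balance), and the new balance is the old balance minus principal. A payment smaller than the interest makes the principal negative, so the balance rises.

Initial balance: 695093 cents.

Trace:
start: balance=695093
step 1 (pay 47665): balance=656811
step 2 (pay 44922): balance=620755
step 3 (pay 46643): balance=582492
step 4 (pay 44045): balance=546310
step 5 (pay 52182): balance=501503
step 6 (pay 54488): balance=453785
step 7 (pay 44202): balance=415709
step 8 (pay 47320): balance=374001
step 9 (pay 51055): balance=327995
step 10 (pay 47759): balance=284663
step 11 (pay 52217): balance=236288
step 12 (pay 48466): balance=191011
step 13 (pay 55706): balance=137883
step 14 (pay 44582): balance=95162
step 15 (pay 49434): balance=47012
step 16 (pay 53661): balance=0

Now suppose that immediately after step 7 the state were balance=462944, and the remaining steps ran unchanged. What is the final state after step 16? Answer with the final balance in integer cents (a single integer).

state after step 7 := balance=462944
step 8 (pay 47320): balance=421873
step 9 (pay 51055): balance=376513
step 10 (pay 47759): balance=333836
step 11 (pay 52217): balance=286125
step 12 (pay 48466): balance=241521
step 13 (pay 55706): balance=189075
step 14 (pay 44582): balance=147045
step 15 (pay 49434): balance=99596
step 16 (pay 53661): balance=47279

47279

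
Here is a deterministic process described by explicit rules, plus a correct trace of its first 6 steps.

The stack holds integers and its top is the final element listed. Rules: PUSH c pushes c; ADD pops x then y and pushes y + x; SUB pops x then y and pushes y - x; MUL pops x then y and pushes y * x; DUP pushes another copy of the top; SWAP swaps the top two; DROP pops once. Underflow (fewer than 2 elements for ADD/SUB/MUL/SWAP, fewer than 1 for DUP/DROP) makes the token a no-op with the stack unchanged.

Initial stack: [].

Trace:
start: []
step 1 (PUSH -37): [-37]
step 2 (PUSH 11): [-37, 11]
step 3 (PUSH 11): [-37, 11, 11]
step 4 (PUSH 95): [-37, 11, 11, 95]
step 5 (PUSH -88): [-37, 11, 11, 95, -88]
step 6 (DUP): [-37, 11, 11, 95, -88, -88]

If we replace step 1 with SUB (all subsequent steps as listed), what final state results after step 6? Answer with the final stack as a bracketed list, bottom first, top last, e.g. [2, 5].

(re-executing from step 1 with the substitution; state before step 1: [])
step 1 (SUB): []
step 2 (PUSH 11): [11]
step 3 (PUSH 11): [11, 11]
step 4 (PUSH 95): [11, 11, 95]
step 5 (PUSH -88): [11, 11, 95, -88]
step 6 (DUP): [11, 11, 95, -88, -88]

[11, 11, 95, -88, -88]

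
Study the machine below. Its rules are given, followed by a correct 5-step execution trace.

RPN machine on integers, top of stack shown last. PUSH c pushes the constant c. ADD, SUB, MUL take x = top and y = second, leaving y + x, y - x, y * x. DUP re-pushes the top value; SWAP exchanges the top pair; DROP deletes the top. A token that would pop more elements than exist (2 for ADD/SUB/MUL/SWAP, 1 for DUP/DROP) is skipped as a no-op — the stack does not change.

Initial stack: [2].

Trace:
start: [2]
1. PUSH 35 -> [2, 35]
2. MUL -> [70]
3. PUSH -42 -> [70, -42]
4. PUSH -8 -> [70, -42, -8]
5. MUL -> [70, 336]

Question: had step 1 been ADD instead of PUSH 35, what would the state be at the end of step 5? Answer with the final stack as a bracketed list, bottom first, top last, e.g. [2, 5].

(re-executing from step 1 with the substitution; state before step 1: [2])
1. ADD -> [2]
2. MUL -> [2]
3. PUSH -42 -> [2, -42]
4. PUSH -8 -> [2, -42, -8]
5. MUL -> [2, 336]

[2, 336]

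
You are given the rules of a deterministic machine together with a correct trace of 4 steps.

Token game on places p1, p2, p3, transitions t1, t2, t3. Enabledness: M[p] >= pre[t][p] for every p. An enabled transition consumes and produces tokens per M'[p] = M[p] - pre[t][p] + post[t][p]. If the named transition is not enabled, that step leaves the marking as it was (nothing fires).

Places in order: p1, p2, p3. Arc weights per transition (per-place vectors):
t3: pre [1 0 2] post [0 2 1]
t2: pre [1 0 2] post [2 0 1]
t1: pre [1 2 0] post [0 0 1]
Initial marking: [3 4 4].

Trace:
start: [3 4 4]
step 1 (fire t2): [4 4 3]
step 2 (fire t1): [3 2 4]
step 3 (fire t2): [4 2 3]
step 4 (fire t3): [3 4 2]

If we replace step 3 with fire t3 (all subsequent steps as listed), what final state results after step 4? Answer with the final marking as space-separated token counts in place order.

(re-executing from step 3 with the substitution; state before step 3: [3 2 4])
step 3 (fire t3): [2 4 3]
step 4 (fire t3): [1 6 2]

1 6 2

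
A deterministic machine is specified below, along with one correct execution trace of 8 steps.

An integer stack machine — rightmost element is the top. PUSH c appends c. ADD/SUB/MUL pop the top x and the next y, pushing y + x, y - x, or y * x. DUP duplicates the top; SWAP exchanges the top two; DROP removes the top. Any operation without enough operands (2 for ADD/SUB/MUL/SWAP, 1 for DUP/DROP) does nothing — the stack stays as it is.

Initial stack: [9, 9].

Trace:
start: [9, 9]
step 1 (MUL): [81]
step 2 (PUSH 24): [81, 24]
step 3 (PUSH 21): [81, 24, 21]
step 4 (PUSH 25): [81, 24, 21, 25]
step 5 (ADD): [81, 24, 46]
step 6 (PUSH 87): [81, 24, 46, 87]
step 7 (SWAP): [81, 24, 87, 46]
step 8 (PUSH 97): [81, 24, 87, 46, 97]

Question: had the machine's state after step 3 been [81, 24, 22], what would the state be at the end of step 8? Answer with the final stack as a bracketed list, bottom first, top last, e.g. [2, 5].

[81, 24, 87, 47, 97]

state after step 3 := [81, 24, 22]
step 4 (PUSH 25): [81, 24, 22, 25]
step 5 (ADD): [81, 24, 47]
step 6 (PUSH 87): [81, 24, 47, 87]
step 7 (SWAP): [81, 24, 87, 47]
step 8 (PUSH 97): [81, 24, 87, 47, 97]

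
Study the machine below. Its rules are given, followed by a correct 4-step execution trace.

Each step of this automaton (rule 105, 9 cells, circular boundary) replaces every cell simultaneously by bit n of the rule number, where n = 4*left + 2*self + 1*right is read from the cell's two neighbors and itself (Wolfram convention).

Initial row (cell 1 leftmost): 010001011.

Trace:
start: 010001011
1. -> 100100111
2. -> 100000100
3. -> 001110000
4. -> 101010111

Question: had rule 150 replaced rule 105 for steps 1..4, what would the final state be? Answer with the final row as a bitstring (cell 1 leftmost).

101010111

(re-executing steps 1..4 under rule 150; state before step 1: 010001011)
1. -> 011011000
2. -> 100000100
3. -> 110001111
4. -> 101010111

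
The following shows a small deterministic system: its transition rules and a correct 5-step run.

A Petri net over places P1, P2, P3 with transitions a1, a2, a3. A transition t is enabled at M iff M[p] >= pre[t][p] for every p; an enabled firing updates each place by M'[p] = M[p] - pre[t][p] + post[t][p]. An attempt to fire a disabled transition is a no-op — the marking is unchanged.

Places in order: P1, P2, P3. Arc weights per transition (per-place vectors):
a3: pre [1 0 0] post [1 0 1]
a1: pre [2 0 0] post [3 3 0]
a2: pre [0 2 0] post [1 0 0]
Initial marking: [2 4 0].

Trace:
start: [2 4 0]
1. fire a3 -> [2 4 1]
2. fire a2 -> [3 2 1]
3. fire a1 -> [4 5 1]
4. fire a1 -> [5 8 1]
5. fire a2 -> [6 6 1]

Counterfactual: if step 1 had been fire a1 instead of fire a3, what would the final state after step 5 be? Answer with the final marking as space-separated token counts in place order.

7 9 0

(re-executing from step 1 with the substitution; state before step 1: [2 4 0])
1. fire a1 -> [3 7 0]
2. fire a2 -> [4 5 0]
3. fire a1 -> [5 8 0]
4. fire a1 -> [6 11 0]
5. fire a2 -> [7 9 0]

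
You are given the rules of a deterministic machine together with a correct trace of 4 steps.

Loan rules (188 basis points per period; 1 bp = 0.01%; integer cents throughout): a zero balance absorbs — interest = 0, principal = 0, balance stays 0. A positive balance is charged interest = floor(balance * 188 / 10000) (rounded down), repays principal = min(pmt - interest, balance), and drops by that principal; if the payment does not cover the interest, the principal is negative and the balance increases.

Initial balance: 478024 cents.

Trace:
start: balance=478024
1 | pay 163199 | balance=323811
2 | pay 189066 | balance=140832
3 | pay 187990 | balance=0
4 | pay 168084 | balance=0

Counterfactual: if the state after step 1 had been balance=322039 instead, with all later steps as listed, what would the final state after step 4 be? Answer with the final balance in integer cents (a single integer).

state after step 1 := balance=322039
2 | pay 189066 | balance=139027
3 | pay 187990 | balance=0
4 | pay 168084 | balance=0

0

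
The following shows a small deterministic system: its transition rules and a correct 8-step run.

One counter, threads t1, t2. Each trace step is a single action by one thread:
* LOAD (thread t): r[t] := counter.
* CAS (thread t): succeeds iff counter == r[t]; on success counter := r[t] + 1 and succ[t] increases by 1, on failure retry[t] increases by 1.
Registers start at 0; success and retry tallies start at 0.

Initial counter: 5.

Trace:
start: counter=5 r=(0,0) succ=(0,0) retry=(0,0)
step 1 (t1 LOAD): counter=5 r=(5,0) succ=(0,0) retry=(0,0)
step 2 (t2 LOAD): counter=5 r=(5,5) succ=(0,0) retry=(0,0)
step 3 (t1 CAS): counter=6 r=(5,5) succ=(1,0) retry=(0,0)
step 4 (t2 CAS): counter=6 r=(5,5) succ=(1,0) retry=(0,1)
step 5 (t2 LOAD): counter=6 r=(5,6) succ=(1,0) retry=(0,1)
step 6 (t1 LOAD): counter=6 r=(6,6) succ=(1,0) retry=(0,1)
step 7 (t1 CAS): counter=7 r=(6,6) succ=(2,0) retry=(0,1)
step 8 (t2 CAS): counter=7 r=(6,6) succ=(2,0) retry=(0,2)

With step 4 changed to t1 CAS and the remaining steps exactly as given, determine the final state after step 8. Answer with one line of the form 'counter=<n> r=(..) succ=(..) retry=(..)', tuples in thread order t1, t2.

counter=7 r=(6,6) succ=(2,0) retry=(1,1)

(re-executing from step 4 with the substitution; state before step 4: counter=6 r=(5,5) succ=(1,0) retry=(0,0))
step 4 (t1 CAS): counter=6 r=(5,5) succ=(1,0) retry=(1,0)
step 5 (t2 LOAD): counter=6 r=(5,6) succ=(1,0) retry=(1,0)
step 6 (t1 LOAD): counter=6 r=(6,6) succ=(1,0) retry=(1,0)
step 7 (t1 CAS): counter=7 r=(6,6) succ=(2,0) retry=(1,0)
step 8 (t2 CAS): counter=7 r=(6,6) succ=(2,0) retry=(1,1)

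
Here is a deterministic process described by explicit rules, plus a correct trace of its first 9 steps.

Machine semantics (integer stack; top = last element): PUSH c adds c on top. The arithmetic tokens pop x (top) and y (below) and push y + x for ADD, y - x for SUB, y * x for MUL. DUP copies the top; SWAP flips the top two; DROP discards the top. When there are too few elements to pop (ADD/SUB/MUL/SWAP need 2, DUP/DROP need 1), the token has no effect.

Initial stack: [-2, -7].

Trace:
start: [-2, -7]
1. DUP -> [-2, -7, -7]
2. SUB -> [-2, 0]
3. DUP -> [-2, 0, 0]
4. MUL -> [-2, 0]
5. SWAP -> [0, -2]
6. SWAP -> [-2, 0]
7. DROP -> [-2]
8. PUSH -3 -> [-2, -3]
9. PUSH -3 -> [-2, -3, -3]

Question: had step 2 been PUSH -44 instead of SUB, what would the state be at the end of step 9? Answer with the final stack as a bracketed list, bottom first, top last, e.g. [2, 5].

(re-executing from step 2 with the substitution; state before step 2: [-2, -7, -7])
2. PUSH -44 -> [-2, -7, -7, -44]
3. DUP -> [-2, -7, -7, -44, -44]
4. MUL -> [-2, -7, -7, 1936]
5. SWAP -> [-2, -7, 1936, -7]
6. SWAP -> [-2, -7, -7, 1936]
7. DROP -> [-2, -7, -7]
8. PUSH -3 -> [-2, -7, -7, -3]
9. PUSH -3 -> [-2, -7, -7, -3, -3]

[-2, -7, -7, -3, -3]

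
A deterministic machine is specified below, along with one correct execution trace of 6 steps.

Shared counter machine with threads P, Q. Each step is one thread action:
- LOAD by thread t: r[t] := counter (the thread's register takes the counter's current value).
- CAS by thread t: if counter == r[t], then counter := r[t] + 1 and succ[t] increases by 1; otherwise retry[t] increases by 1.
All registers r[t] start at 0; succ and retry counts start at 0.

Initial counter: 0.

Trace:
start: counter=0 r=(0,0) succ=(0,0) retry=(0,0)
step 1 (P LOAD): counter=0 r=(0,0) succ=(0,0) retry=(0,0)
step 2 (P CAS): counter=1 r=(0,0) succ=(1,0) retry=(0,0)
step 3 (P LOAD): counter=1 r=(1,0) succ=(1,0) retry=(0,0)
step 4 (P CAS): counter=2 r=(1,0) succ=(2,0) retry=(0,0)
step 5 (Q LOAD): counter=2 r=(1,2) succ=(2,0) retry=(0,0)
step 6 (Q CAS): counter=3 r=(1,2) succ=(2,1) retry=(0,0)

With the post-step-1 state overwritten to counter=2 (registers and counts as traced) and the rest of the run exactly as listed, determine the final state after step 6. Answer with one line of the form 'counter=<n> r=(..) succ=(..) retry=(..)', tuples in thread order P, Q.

state after step 1 := counter=2 r=(0,0) succ=(0,0) retry=(0,0)
step 2 (P CAS): counter=2 r=(0,0) succ=(0,0) retry=(1,0)
step 3 (P LOAD): counter=2 r=(2,0) succ=(0,0) retry=(1,0)
step 4 (P CAS): counter=3 r=(2,0) succ=(1,0) retry=(1,0)
step 5 (Q LOAD): counter=3 r=(2,3) succ=(1,0) retry=(1,0)
step 6 (Q CAS): counter=4 r=(2,3) succ=(1,1) retry=(1,0)

counter=4 r=(2,3) succ=(1,1) retry=(1,0)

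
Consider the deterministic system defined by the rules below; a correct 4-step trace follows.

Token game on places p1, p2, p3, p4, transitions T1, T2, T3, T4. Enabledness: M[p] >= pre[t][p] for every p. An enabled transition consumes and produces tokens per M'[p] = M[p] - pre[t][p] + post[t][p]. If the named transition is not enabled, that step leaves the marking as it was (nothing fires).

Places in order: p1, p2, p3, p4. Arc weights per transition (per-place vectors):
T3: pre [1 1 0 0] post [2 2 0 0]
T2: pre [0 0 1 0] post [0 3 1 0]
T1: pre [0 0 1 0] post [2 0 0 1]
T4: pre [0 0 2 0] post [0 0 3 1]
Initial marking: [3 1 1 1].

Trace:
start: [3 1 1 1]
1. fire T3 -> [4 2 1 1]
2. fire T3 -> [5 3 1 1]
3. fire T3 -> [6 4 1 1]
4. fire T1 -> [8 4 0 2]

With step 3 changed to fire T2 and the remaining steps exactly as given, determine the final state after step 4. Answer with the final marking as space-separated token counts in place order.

(re-executing from step 3 with the substitution; state before step 3: [5 3 1 1])
3. fire T2 -> [5 6 1 1]
4. fire T1 -> [7 6 0 2]

7 6 0 2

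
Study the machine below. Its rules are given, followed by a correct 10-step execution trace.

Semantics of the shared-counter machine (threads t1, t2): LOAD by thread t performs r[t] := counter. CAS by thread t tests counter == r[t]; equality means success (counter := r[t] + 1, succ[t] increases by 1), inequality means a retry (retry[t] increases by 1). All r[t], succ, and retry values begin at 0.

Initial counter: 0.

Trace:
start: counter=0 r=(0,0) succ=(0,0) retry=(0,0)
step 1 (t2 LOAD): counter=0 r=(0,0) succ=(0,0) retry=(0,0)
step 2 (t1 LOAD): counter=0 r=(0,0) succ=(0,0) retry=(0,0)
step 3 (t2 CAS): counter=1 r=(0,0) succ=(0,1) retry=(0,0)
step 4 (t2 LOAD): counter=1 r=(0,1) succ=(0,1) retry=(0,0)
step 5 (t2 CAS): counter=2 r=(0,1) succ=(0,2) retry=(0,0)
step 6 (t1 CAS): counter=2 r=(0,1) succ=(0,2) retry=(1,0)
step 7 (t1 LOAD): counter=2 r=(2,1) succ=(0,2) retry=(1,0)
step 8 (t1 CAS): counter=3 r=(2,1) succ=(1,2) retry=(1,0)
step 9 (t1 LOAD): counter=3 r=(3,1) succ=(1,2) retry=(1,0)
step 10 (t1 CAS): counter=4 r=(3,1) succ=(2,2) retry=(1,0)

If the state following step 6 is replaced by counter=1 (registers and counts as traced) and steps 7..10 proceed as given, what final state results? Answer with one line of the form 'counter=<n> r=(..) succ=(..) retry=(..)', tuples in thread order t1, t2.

state after step 6 := counter=1 r=(0,1) succ=(0,2) retry=(1,0)
step 7 (t1 LOAD): counter=1 r=(1,1) succ=(0,2) retry=(1,0)
step 8 (t1 CAS): counter=2 r=(1,1) succ=(1,2) retry=(1,0)
step 9 (t1 LOAD): counter=2 r=(2,1) succ=(1,2) retry=(1,0)
step 10 (t1 CAS): counter=3 r=(2,1) succ=(2,2) retry=(1,0)

counter=3 r=(2,1) succ=(2,2) retry=(1,0)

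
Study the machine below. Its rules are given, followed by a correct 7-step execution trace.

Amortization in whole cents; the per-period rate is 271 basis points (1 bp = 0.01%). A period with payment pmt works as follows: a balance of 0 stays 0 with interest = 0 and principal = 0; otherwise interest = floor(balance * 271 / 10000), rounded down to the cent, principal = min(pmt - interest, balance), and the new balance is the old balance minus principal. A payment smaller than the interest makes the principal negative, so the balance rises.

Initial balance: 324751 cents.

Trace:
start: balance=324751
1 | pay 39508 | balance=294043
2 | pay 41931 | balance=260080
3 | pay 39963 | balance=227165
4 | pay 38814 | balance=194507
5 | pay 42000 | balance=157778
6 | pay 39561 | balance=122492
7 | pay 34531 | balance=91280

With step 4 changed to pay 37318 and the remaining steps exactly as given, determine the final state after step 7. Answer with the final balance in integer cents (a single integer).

92901

(re-executing from step 4 with the substitution; state before step 4: balance=227165)
4 | pay 37318 | balance=196003
5 | pay 42000 | balance=159314
6 | pay 39561 | balance=124070
7 | pay 34531 | balance=92901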